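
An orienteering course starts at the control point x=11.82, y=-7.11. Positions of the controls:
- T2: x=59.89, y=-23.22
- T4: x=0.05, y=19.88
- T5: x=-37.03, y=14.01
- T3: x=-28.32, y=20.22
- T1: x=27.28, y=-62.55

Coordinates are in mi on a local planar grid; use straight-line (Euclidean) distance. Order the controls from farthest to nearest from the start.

Computing each straight-line distance from x=11.82, y=-7.11:
T1 x=27.28, y=-62.55: 57.6 mi
T5 x=-37.03, y=14.01: 53.2 mi
T2 x=59.89, y=-23.22: 50.7 mi
T3 x=-28.32, y=20.22: 48.6 mi
T4 x=0.05, y=19.88: 29.4 mi

T1, T5, T2, T3, T4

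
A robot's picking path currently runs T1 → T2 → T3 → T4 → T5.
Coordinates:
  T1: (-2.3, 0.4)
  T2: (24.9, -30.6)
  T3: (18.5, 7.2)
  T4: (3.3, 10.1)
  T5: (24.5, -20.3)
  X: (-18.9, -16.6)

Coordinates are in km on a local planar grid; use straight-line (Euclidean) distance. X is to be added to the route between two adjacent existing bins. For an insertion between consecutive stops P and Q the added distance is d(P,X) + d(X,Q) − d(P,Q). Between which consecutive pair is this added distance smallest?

Added distance for inserting X between each consecutive pair:
T1–T2: 28.5 km
T2–T3: 52.0 km
T3–T4: 63.6 km
T4–T5: 41.2 km
Smallest added distance is 28.5 km, inserting between T1 and T2.

between T1 and T2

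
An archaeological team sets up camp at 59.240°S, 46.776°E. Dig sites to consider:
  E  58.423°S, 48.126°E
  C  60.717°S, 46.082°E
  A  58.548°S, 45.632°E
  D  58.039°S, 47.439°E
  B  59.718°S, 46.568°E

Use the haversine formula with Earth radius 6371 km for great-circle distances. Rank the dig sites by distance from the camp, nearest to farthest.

Distance from the camp at 59.240°S, 46.776°E to each:
B 59.718°S, 46.568°E: 54.4 km
A 58.548°S, 45.632°E: 101.2 km
E 58.423°S, 48.126°E: 119.5 km
D 58.039°S, 47.439°E: 138.9 km
C 60.717°S, 46.082°E: 168.7 km

B, A, E, D, C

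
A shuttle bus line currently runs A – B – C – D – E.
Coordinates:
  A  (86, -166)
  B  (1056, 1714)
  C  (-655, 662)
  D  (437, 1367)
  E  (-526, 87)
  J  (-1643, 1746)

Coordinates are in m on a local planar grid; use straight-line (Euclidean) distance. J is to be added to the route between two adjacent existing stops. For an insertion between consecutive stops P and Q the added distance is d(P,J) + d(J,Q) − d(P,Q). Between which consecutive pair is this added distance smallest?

between B and C

Added distance for inserting J between each consecutive pair:
A–B: 3161.5 m
B–C: 2157.3 m
C–D: 2281.1 m
D–E: 2512.4 m
Smallest added distance is 2157.3 m, inserting between B and C.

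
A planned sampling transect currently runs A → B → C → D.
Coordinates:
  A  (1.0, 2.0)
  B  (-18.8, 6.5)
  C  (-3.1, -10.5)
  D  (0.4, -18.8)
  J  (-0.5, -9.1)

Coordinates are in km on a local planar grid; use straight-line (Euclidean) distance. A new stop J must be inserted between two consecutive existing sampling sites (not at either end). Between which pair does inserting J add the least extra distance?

between C and D

Added distance for inserting J between each consecutive pair:
A–B: 14.9 km
B–C: 3.9 km
C–D: 3.7 km
Smallest added distance is 3.7 km, inserting between C and D.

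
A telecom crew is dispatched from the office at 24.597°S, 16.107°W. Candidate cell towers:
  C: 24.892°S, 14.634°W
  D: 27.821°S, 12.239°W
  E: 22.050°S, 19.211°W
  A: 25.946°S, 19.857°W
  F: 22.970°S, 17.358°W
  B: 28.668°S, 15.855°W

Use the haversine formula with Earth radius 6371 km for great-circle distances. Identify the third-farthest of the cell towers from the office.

E

Distances from the office (24.597°S, 16.107°W):
D: 526.6 km
B: 453.4 km
E: 425.0 km
A: 405.8 km
F: 221.2 km
C: 152.3 km
The third-farthest is E at 425.0 km.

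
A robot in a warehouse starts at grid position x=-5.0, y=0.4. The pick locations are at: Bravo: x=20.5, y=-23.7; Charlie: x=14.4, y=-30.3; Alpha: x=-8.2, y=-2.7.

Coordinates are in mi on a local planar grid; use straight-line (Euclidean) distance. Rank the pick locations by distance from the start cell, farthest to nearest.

Charlie, Bravo, Alpha

Distance from the start cell at x=-5.0, y=0.4 to each:
Charlie x=14.4, y=-30.3: 36.3 mi
Bravo x=20.5, y=-23.7: 35.1 mi
Alpha x=-8.2, y=-2.7: 4.5 mi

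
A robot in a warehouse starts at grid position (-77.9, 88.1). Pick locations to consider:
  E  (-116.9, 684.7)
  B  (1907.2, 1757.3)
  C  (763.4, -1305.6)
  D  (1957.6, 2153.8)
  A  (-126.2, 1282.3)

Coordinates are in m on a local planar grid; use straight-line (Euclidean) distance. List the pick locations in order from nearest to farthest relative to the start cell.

E, A, C, B, D

Distance from the start cell at (-77.9, 88.1) to each:
E (-116.9, 684.7): 597.9 m
A (-126.2, 1282.3): 1195.2 m
C (763.4, -1305.6): 1627.9 m
B (1907.2, 1757.3): 2593.6 m
D (1957.6, 2153.8): 2900.1 m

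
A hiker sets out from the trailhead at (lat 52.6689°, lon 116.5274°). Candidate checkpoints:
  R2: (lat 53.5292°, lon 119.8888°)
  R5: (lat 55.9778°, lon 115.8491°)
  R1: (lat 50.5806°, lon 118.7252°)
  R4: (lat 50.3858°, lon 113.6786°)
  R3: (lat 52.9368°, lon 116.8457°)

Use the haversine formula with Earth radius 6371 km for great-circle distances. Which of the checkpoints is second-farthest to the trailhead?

Distance to each, sorted:
R5: 370.5 km
R4: 321.3 km
R1: 277.3 km
R2: 243.9 km
R3: 36.7 km
The second-farthest is R4 at 321.3 km.

R4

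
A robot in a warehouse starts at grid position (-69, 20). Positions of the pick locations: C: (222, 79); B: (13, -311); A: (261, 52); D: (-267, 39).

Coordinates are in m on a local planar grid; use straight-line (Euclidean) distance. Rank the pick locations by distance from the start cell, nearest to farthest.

D, C, A, B

Computing each straight-line distance from (-69, 20):
D (-267, 39): 198.9 m
C (222, 79): 296.9 m
A (261, 52): 331.5 m
B (13, -311): 341.0 m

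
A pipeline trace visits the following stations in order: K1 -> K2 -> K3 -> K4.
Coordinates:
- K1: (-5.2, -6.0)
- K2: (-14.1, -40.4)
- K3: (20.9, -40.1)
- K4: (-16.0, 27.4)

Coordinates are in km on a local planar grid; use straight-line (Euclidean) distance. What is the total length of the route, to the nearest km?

147 km

Leg distances:
K1→K2: 35.5 km  (cumulative 35.5 km)
K2→K3: 35.0 km  (cumulative 70.5 km)
K3→K4: 76.9 km  (cumulative 147.5 km)
Total route length ≈ 147 km.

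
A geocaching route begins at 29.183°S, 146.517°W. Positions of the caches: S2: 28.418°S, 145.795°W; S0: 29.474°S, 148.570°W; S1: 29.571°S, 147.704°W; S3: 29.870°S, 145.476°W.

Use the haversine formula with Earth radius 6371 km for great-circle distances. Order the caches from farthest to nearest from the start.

S0, S3, S1, S2

Computing each great-circle distance from 29.183°S, 146.517°W:
S0 29.474°S, 148.570°W: 201.6 km
S3 29.870°S, 145.476°W: 126.4 km
S1 29.571°S, 147.704°W: 122.8 km
S2 28.418°S, 145.795°W: 110.4 km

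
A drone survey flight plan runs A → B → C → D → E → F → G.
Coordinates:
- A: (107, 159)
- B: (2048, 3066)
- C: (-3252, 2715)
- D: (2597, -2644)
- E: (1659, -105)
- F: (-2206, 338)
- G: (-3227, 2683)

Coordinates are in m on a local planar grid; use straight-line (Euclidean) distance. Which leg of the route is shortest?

F–G

Leg distances:
A→B: 3495.4 m
B→C: 5311.6 m
C→D: 7932.8 m
D→E: 2706.7 m
E→F: 3890.3 m
F→G: 2557.6 m
The shortest leg is F–G at 2557.6 m.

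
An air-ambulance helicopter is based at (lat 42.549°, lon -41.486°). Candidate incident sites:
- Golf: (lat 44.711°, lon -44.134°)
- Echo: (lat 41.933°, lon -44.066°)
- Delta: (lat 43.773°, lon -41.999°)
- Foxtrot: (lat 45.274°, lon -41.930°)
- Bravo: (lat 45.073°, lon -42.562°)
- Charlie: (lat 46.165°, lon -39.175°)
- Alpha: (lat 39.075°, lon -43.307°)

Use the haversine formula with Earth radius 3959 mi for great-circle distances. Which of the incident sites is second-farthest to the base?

Alpha

Distances from the base ((lat 42.549°, lon -41.486°)):
Charlie: 274.7 mi
Alpha: 258.2 mi
Golf: 199.6 mi
Foxtrot: 189.6 mi
Bravo: 182.5 mi
Echo: 138.7 mi
Delta: 88.4 mi
The second-farthest is Alpha at 258.2 mi.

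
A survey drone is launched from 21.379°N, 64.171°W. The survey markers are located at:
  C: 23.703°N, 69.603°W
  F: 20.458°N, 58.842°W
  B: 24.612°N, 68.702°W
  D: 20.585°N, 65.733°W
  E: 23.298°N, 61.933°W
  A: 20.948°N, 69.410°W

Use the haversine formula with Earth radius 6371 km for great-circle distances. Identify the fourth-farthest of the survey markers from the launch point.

A

Distances from the launch point (21.379°N, 64.171°W):
C: 614.7 km
B: 586.7 km
F: 562.9 km
A: 545.3 km
E: 313.9 km
D: 184.6 km
The fourth-farthest is A at 545.3 km.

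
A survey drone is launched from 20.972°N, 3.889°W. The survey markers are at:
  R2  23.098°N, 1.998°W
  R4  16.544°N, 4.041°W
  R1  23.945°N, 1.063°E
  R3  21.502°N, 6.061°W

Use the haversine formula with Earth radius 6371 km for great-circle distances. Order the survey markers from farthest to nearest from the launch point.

R1, R4, R2, R3

Distance from the launch point at 20.972°N, 3.889°W to each:
R1 23.945°N, 1.063°E: 606.7 km
R4 16.544°N, 4.041°W: 492.6 km
R2 23.098°N, 1.998°W: 306.4 km
R3 21.502°N, 6.061°W: 232.7 km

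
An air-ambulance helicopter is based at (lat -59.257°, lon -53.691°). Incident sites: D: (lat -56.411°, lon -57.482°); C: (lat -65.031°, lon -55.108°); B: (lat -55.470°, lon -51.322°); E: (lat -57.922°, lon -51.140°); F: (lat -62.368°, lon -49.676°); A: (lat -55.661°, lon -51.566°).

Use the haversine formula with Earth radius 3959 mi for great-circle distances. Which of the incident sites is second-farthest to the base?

B

Distances from the base ((lat -59.257°, lon -53.691°)):
C: 401.6 mi
B: 276.1 mi
A: 260.7 mi
F: 253.9 mi
D: 241.0 mi
E: 130.2 mi
The second-farthest is B at 276.1 mi.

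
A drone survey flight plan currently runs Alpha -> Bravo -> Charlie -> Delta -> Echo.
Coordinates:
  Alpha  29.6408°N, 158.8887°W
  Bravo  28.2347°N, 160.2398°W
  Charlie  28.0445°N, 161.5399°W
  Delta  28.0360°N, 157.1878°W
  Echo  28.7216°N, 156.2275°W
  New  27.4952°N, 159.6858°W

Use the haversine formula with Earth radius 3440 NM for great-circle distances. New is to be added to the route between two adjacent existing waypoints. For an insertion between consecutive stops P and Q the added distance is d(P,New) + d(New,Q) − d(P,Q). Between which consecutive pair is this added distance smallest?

Added distance for inserting New between each consecutive pair:
Alpha–Bravo: 78.5 NM
Bravo–Charlie: 87.4 NM
Charlie–Delta: 9.9 NM
Delta–Echo: 268.7 NM
Smallest added distance is 9.9 NM, inserting between Charlie and Delta.

between Charlie and Delta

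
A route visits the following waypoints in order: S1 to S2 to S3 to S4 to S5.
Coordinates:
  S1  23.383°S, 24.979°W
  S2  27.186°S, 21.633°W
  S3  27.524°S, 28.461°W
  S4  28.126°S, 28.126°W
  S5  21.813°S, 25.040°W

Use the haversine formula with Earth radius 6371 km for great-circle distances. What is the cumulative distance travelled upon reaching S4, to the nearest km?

Leg distances:
S1→S2: 540.3 km  (cumulative 540.3 km)
S2→S3: 675.3 km  (cumulative 1215.6 km)
S3→S4: 74.6 km  (cumulative 1290.2 km)
Cumulative distance at S4 ≈ 1290 km.

1290 km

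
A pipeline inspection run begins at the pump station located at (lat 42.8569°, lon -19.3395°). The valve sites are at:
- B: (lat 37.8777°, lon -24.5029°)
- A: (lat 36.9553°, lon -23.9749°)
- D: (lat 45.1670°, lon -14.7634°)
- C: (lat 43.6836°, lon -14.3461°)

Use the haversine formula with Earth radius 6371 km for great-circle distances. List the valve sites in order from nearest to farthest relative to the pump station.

Distance from the pump station at (lat 42.8569°, lon -19.3395°) to each:
C (lat 43.6836°, lon -14.3461°): 414.5 km
D (lat 45.1670°, lon -14.7634°): 447.0 km
B (lat 37.8777°, lon -24.5029°): 705.3 km
A (lat 36.9553°, lon -23.9749°): 765.8 km

C, D, B, A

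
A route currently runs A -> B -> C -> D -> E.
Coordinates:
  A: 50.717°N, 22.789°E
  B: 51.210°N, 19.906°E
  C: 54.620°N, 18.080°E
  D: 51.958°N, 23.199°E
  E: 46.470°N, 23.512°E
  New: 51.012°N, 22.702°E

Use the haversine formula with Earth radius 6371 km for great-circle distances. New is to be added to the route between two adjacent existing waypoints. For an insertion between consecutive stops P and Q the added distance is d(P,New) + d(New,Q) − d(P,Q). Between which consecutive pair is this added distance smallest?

between D and E

Added distance for inserting New between each consecutive pair:
A–B: 20.6 km
B–C: 305.2 km
C–D: 167.0 km
D–E: 8.5 km
Smallest added distance is 8.5 km, inserting between D and E.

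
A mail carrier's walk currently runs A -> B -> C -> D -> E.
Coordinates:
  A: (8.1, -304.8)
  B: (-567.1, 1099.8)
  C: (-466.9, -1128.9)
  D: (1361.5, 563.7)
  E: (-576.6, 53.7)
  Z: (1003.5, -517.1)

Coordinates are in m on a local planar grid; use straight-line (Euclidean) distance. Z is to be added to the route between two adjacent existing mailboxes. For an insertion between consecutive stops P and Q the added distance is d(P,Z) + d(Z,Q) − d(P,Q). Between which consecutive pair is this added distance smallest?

between C and D

Added distance for inserting Z between each consecutive pair:
A–B: 1754.1 m
B–C: 1615.8 m
C–D: 239.6 m
D–E: 814.5 m
Smallest added distance is 239.6 m, inserting between C and D.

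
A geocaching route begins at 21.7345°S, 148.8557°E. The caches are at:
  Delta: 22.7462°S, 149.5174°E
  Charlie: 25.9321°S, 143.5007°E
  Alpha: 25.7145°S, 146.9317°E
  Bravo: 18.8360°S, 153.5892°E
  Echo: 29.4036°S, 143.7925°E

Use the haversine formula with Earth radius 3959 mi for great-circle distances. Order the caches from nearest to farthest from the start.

Delta, Alpha, Bravo, Charlie, Echo

Distances from the start:
Delta 22.7462°S, 149.5174°E: 81.7 mi
Alpha 25.7145°S, 146.9317°E: 300.7 mi
Bravo 18.8360°S, 153.5892°E: 366.3 mi
Charlie 25.9321°S, 143.5007°E: 445.6 mi
Echo 29.4036°S, 143.7925°E: 616.6 mi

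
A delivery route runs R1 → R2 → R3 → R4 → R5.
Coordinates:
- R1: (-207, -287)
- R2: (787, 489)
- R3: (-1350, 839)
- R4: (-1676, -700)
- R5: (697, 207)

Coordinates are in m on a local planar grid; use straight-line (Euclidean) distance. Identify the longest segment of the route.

R4–R5

Leg distances:
R1→R2: 1261.0 m
R2→R3: 2165.5 m
R3→R4: 1573.1 m
R4→R5: 2540.4 m
The longest leg is R4–R5 at 2540.4 m.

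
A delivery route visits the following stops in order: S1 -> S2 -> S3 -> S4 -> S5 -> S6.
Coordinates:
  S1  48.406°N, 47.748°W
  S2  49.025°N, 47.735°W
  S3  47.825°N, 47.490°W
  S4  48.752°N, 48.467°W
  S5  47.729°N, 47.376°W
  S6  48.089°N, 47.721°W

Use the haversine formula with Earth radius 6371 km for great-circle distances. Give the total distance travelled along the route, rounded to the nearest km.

Leg distances:
S1→S2: 68.8 km  (cumulative 68.8 km)
S2→S3: 134.7 km  (cumulative 203.5 km)
S3→S4: 125.9 km  (cumulative 329.4 km)
S4→S5: 139.5 km  (cumulative 468.9 km)
S5→S6: 47.6 km  (cumulative 516.5 km)
Total route length ≈ 516 km.

516 km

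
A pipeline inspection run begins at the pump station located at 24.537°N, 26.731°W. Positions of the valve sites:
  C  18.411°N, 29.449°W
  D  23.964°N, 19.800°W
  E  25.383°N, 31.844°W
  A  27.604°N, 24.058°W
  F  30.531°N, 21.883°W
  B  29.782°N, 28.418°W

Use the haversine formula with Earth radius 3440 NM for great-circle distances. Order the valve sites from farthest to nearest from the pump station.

Distance from the pump station at 24.537°N, 26.731°W to each:
F 30.531°N, 21.883°W: 442.7 NM
C 18.411°N, 29.449°W: 397.9 NM
D 23.964°N, 19.800°W: 380.9 NM
B 29.782°N, 28.418°W: 327.5 NM
E 25.383°N, 31.844°W: 282.9 NM
A 27.604°N, 24.058°W: 233.8 NM

F, C, D, B, E, A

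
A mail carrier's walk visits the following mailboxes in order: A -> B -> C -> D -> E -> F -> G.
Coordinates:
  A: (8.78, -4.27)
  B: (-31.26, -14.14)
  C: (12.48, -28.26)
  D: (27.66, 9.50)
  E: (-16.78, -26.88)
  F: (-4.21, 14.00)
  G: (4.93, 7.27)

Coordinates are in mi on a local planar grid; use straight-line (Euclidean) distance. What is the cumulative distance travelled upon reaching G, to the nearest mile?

Leg distances:
A→B: 41.2 mi  (cumulative 41.2 mi)
B→C: 46.0 mi  (cumulative 87.2 mi)
C→D: 40.7 mi  (cumulative 127.9 mi)
D→E: 57.4 mi  (cumulative 185.3 mi)
E→F: 42.8 mi  (cumulative 228.1 mi)
F→G: 11.4 mi  (cumulative 239.4 mi)
Cumulative distance at G ≈ 239 mi.

239 mi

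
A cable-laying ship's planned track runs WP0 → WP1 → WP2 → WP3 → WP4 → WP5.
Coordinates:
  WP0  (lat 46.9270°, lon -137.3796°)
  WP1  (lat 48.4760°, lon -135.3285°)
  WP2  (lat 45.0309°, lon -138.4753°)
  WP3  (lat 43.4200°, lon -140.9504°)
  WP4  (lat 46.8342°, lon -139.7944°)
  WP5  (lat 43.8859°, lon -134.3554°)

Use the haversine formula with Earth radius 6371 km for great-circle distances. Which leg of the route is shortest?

Leg distances:
WP0→WP1: 230.7 km
WP1→WP2: 451.8 km
WP2→WP3: 266.4 km
WP3→WP4: 390.3 km
WP4→WP5: 536.5 km
The shortest leg is WP0–WP1 at 230.7 km.

WP0–WP1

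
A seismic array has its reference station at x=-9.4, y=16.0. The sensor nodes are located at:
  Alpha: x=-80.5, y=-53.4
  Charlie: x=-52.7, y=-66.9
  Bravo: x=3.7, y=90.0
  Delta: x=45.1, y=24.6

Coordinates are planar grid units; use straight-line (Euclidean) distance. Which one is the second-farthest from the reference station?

Charlie

Distance to each, sorted:
Alpha: 99.4
Charlie: 93.5
Bravo: 75.2
Delta: 55.2
The second-farthest is Charlie at 93.5.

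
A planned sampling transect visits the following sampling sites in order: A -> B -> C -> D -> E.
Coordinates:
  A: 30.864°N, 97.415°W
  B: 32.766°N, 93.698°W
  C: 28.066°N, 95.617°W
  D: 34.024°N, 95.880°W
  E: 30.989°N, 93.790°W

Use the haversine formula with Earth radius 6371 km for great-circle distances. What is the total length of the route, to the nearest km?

Leg distances:
A→B: 409.9 km  (cumulative 409.9 km)
B→C: 554.0 km  (cumulative 964.0 km)
C→D: 663.0 km  (cumulative 1626.9 km)
D→E: 390.2 km  (cumulative 2017.2 km)
Total route length ≈ 2017 km.

2017 km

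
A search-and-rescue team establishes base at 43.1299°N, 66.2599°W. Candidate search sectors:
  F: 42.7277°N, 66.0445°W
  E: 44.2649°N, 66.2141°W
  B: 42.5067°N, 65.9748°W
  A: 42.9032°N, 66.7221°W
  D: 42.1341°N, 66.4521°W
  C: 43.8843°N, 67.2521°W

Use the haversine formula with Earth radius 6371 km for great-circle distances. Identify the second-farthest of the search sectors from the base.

C

Distances from the base (43.1299°N, 66.2599°W):
E: 126.3 km
C: 115.9 km
D: 111.8 km
B: 73.1 km
F: 48.0 km
A: 45.2 km
The second-farthest is C at 115.9 km.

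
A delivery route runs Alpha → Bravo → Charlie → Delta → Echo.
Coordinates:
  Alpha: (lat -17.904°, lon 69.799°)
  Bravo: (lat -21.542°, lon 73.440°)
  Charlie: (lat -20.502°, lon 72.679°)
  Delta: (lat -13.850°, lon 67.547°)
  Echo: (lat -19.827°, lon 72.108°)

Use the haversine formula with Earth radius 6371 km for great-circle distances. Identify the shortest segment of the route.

Leg distances:
Alpha→Bravo: 555.7 km
Bravo→Charlie: 140.0 km
Charlie→Delta: 918.6 km
Delta→Echo: 822.8 km
The shortest leg is Bravo–Charlie at 140.0 km.

Bravo–Charlie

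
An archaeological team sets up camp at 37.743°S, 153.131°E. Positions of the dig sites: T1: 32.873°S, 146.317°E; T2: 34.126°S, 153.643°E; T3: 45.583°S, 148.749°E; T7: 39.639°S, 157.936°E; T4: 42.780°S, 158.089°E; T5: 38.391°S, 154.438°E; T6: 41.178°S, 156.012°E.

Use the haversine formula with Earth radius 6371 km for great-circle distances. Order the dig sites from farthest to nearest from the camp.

T3, T1, T4, T7, T6, T2, T5

Distance from the camp at 37.743°S, 153.131°E to each:
T3 45.583°S, 148.749°E: 944.3 km
T1 32.873°S, 146.317°E: 821.5 km
T4 42.780°S, 158.089°E: 700.2 km
T7 39.639°S, 157.936°E: 467.2 km
T6 41.178°S, 156.012°E: 455.0 km
T2 34.126°S, 153.643°E: 404.8 km
T5 38.391°S, 154.438°E: 135.2 km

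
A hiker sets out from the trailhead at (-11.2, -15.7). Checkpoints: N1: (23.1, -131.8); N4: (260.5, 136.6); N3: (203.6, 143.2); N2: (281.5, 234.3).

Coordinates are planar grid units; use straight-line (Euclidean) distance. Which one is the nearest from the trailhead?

N1

Distance to each, sorted:
N1: 121.1
N3: 267.2
N4: 311.5
N2: 384.9
The nearest is N1 at 121.1.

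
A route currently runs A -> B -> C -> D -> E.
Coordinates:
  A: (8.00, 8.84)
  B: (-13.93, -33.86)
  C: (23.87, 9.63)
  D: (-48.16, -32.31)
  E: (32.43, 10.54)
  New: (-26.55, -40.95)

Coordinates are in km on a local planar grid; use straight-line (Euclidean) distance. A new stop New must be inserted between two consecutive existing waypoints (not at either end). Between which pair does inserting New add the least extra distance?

Added distance for inserting New between each consecutive pair:
A–B: 27.1 km
B–C: 28.3 km
C–D: 11.3 km
D–E: 10.3 km
Smallest added distance is 10.3 km, inserting between D and E.

between D and E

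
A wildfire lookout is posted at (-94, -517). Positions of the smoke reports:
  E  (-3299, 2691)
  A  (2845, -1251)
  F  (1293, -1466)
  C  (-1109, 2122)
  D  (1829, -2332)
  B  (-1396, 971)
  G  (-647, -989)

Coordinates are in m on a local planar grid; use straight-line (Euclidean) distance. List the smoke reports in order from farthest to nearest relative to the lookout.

E, A, C, D, B, F, G

Distance from the lookout at (-94, -517) to each:
E (-3299, 2691): 4534.7 m
A (2845, -1251): 3029.3 m
C (-1109, 2122): 2827.5 m
D (1829, -2332): 2644.3 m
B (-1396, 971): 1977.2 m
F (1293, -1466): 1680.6 m
G (-647, -989): 727.0 m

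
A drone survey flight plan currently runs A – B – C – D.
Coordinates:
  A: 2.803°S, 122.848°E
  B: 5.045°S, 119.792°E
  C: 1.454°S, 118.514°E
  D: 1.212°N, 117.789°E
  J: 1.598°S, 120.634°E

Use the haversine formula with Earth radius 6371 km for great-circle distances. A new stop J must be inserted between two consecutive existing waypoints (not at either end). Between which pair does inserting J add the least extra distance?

between B and C

Added distance for inserting J between each consecutive pair:
A–B: 253.8 km
B–C: 207.0 km
C–D: 373.6 km
Smallest added distance is 207.0 km, inserting between B and C.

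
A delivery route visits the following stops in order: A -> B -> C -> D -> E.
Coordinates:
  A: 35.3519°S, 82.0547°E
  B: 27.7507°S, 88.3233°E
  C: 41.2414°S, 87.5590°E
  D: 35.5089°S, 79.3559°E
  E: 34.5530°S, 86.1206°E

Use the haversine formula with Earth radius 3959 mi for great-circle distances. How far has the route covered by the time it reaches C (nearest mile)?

Leg distances:
A→B: 641.6 mi  (cumulative 641.6 mi)
B→C: 933.2 mi  (cumulative 1574.8 mi)
Cumulative distance at C ≈ 1575 mi.

1575 mi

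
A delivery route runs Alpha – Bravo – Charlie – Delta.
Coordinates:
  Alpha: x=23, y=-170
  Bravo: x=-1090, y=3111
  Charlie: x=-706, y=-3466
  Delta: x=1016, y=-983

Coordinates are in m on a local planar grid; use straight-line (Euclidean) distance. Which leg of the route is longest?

Bravo–Charlie

Leg distances:
Alpha→Bravo: 3464.6 m
Bravo→Charlie: 6588.2 m
Charlie→Delta: 3021.7 m
The longest leg is Bravo–Charlie at 6588.2 m.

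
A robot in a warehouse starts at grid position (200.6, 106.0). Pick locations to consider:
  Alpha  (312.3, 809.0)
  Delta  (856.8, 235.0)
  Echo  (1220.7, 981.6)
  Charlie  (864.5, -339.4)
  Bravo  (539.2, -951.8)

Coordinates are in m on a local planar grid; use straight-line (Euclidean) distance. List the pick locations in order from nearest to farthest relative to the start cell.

Delta, Alpha, Charlie, Bravo, Echo

Distance from the start cell at (200.6, 106.0) to each:
Delta (856.8, 235.0): 668.8 m
Alpha (312.3, 809.0): 711.8 m
Charlie (864.5, -339.4): 799.5 m
Bravo (539.2, -951.8): 1110.7 m
Echo (1220.7, 981.6): 1344.4 m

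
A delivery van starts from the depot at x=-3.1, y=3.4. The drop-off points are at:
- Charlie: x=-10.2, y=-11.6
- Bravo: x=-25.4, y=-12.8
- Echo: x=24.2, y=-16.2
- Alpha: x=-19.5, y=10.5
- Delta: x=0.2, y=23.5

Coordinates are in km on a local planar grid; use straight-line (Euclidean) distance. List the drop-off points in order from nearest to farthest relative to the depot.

Computing each straight-line distance from x=-3.1, y=3.4:
Charlie x=-10.2, y=-11.6: 16.6 km
Alpha x=-19.5, y=10.5: 17.9 km
Delta x=0.2, y=23.5: 20.4 km
Bravo x=-25.4, y=-12.8: 27.6 km
Echo x=24.2, y=-16.2: 33.6 km

Charlie, Alpha, Delta, Bravo, Echo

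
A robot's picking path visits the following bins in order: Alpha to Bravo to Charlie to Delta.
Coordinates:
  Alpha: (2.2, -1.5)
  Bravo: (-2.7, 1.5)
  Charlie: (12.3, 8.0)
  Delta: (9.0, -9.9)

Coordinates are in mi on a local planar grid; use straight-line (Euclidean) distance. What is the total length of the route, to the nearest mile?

40 mi

Leg distances:
Alpha→Bravo: 5.7 mi  (cumulative 5.7 mi)
Bravo→Charlie: 16.3 mi  (cumulative 22.1 mi)
Charlie→Delta: 18.2 mi  (cumulative 40.3 mi)
Total route length ≈ 40 mi.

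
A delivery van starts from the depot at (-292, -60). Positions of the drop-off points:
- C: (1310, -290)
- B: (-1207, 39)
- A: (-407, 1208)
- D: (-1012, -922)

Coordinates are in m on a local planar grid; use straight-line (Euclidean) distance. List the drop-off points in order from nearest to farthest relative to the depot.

Distances from the depot:
B (-1207, 39): 920.3 m
D (-1012, -922): 1123.1 m
A (-407, 1208): 1273.2 m
C (1310, -290): 1618.4 m

B, D, A, C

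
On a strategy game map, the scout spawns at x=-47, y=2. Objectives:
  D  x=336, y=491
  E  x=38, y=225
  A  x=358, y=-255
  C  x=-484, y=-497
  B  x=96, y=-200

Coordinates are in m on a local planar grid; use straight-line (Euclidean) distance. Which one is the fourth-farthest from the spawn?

B

Distances from the spawn (x=-47, y=2):
C: 663.3 m
D: 621.1 m
A: 479.7 m
B: 247.5 m
E: 238.7 m
The fourth-farthest is B at 247.5 m.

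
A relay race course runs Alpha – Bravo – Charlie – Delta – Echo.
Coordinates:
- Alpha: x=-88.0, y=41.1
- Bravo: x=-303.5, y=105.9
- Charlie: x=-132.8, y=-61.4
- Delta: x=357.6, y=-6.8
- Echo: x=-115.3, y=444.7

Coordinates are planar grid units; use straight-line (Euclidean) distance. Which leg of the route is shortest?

Leg distances:
Alpha→Bravo: 225.0
Bravo→Charlie: 239.0
Charlie→Delta: 493.4
Delta→Echo: 653.8
The shortest leg is Alpha–Bravo at 225.0.

Alpha–Bravo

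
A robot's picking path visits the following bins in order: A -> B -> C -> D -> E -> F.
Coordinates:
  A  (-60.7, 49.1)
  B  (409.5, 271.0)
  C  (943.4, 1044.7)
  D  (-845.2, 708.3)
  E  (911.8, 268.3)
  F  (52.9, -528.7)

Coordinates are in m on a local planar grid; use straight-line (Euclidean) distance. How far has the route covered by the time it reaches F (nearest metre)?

6263 m

Leg distances:
A→B: 519.9 m  (cumulative 519.9 m)
B→C: 940.0 m  (cumulative 1460.0 m)
C→D: 1820.0 m  (cumulative 3279.9 m)
D→E: 1811.3 m  (cumulative 5091.2 m)
E→F: 1171.7 m  (cumulative 6262.9 m)
Cumulative distance at F ≈ 6263 m.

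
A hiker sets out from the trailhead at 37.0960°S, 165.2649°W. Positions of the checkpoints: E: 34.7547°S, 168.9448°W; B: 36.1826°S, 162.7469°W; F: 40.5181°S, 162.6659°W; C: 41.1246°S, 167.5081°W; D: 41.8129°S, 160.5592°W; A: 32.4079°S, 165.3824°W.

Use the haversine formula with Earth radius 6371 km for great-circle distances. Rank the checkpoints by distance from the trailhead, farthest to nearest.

Distance from the trailhead at 37.0960°S, 165.2649°W to each:
D 41.8129°S, 160.5592°W: 661.8 km
A 32.4079°S, 165.3824°W: 521.4 km
C 41.1246°S, 167.5081°W: 487.9 km
F 40.5181°S, 162.6659°W: 442.1 km
E 34.7547°S, 168.9448°W: 421.3 km
B 36.1826°S, 162.7469°W: 246.5 km

D, A, C, F, E, B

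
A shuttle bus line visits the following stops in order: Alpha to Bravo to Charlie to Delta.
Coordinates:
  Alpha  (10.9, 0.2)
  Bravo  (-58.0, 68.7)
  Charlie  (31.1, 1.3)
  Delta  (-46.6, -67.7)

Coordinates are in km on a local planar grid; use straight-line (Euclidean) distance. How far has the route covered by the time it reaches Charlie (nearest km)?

Leg distances:
Alpha→Bravo: 97.2 km  (cumulative 97.2 km)
Bravo→Charlie: 111.7 km  (cumulative 208.9 km)
Cumulative distance at Charlie ≈ 209 km.

209 km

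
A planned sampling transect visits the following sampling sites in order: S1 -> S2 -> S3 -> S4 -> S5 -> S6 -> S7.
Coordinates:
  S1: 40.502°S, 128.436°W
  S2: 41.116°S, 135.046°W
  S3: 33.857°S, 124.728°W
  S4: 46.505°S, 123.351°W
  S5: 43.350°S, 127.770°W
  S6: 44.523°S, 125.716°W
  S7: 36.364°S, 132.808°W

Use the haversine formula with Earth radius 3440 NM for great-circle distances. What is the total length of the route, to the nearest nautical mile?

Leg distances:
S1→S2: 302.6 NM  (cumulative 302.6 NM)
S2→S3: 656.1 NM  (cumulative 958.6 NM)
S3→S4: 762.0 NM  (cumulative 1720.6 NM)
S4→S5: 266.7 NM  (cumulative 1987.3 NM)
S5→S6: 113.3 NM  (cumulative 2100.6 NM)
S6→S7: 586.8 NM  (cumulative 2687.4 NM)
Total route length ≈ 2687 NM.

2687 NM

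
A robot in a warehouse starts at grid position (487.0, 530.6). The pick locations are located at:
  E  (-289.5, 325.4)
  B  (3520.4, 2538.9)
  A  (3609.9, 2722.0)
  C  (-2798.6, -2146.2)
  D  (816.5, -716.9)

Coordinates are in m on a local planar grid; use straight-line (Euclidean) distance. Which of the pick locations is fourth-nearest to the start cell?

Distance to each, sorted:
E: 803.2 m
D: 1290.3 m
B: 3638.0 m
A: 3815.1 m
C: 4238.0 m
The fourth-nearest is A at 3815.1 m.

A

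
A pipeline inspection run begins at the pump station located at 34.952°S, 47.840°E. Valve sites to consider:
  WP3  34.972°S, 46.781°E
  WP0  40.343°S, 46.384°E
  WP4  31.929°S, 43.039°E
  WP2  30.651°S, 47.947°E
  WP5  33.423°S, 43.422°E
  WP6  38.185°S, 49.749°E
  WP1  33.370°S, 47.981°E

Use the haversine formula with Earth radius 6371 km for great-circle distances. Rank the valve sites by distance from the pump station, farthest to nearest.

Distance from the pump station at 34.952°S, 47.840°E to each:
WP0 40.343°S, 46.384°E: 613.0 km
WP4 31.929°S, 43.039°E: 557.9 km
WP2 30.651°S, 47.947°E: 478.4 km
WP5 33.423°S, 43.422°E: 440.4 km
WP6 38.185°S, 49.749°E: 397.8 km
WP1 33.370°S, 47.981°E: 176.4 km
WP3 34.972°S, 46.781°E: 96.5 km

WP0, WP4, WP2, WP5, WP6, WP1, WP3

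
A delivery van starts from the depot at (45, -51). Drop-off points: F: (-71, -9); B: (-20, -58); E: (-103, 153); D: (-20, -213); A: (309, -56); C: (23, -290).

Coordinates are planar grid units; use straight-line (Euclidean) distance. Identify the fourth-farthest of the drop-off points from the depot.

D

Distances from the depot ((45, -51)):
A: 264.0
E: 252.0
C: 240.0
D: 174.6
F: 123.4
B: 65.4
The fourth-farthest is D at 174.6.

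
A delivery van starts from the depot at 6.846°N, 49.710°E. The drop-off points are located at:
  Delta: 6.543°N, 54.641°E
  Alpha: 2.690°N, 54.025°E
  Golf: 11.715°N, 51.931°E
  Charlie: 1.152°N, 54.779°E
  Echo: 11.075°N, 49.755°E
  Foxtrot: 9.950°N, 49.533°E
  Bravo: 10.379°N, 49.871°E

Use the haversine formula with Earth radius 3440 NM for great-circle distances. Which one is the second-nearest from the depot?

Bravo

Distances from the depot (6.846°N, 49.710°E):
Foxtrot: 186.7 NM
Bravo: 212.3 NM
Echo: 253.9 NM
Delta: 294.6 NM
Golf: 320.6 NM
Alpha: 359.0 NM
Charlie: 457.1 NM
The second-nearest is Bravo at 212.3 NM.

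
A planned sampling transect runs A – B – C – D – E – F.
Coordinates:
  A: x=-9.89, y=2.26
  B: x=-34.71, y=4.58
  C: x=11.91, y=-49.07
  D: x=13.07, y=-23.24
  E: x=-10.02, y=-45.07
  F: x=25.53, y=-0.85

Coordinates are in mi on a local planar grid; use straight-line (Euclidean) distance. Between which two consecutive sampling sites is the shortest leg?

Leg distances:
A→B: 24.9 mi
B→C: 71.1 mi
C→D: 25.9 mi
D→E: 31.8 mi
E→F: 56.7 mi
The shortest leg is A–B at 24.9 mi.

A–B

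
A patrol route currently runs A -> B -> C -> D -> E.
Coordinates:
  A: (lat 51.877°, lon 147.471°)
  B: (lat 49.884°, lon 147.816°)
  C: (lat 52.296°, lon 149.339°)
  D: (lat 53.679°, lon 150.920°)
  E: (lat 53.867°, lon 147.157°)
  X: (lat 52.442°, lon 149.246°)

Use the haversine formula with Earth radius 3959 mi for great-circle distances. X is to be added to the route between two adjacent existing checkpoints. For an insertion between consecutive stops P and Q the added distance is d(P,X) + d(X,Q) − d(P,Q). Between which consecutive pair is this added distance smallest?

Added distance for inserting X between each consecutive pair:
A–B: 133.5 mi
B–C: 18.8 mi
C–D: 5.0 mi
D–E: 87.1 mi
Smallest added distance is 5.0 mi, inserting between C and D.

between C and D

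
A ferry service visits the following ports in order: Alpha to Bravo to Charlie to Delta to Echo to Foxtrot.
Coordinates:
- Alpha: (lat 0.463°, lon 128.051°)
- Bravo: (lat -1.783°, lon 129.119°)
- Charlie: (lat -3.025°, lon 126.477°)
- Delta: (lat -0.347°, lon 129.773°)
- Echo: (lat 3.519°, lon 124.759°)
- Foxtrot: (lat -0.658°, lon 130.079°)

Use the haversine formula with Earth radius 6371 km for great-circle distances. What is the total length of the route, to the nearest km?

Leg distances:
Alpha→Bravo: 276.5 km  (cumulative 276.5 km)
Bravo→Charlie: 324.4 km  (cumulative 600.9 km)
Charlie→Delta: 472.1 km  (cumulative 1073.0 km)
Delta→Echo: 703.8 km  (cumulative 1776.8 km)
Echo→Foxtrot: 751.9 km  (cumulative 2528.6 km)
Total route length ≈ 2529 km.

2529 km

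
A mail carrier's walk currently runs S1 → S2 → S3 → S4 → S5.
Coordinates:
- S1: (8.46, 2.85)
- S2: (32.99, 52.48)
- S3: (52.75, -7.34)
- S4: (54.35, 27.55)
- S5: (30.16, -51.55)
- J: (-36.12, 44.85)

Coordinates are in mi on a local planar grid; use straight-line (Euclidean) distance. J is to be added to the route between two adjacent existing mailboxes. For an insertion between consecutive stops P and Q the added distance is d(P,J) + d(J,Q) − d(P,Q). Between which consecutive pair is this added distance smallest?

between S1 and S2

Added distance for inserting J between each consecutive pair:
S1–S2: 75.4 mi
S2–S3: 109.6 mi
S3–S4: 160.2 mi
S4–S5: 126.4 mi
Smallest added distance is 75.4 mi, inserting between S1 and S2.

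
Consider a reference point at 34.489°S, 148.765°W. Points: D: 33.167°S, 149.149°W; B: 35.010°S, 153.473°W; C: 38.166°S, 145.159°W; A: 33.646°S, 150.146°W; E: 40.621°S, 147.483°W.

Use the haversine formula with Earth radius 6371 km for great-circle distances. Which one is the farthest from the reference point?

E

Distances from the reference point (34.489°S, 148.765°W):
E: 691.1 km
C: 521.0 km
B: 434.0 km
A: 158.0 km
D: 151.2 km
The farthest is E at 691.1 km.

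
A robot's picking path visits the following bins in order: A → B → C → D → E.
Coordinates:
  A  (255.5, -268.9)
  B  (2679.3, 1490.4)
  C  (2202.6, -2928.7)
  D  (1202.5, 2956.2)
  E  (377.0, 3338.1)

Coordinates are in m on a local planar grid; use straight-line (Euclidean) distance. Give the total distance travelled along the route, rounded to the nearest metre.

14319 m

Leg distances:
A→B: 2995.0 m  (cumulative 2995.0 m)
B→C: 4444.7 m  (cumulative 7439.7 m)
C→D: 5969.3 m  (cumulative 13409.0 m)
D→E: 909.6 m  (cumulative 14318.6 m)
Total route length ≈ 14319 m.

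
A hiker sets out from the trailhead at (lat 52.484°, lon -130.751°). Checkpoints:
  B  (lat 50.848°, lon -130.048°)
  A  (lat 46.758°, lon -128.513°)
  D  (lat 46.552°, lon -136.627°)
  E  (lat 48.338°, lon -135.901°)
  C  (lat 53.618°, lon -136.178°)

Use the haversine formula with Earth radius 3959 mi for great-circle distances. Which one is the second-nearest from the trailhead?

C

Distances from the trailhead ((lat 52.484°, lon -130.751°)):
B: 117.0 mi
C: 238.6 mi
E: 365.2 mi
A: 408.1 mi
D: 487.0 mi
The second-nearest is C at 238.6 mi.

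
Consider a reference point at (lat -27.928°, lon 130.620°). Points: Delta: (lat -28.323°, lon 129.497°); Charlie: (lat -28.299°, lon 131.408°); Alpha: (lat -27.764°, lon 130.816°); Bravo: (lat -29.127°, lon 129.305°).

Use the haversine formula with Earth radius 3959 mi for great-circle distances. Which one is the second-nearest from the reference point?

Distance to each, sorted:
Alpha: 16.5 mi
Charlie: 54.4 mi
Delta: 73.7 mi
Bravo: 115.0 mi
The second-nearest is Charlie at 54.4 mi.

Charlie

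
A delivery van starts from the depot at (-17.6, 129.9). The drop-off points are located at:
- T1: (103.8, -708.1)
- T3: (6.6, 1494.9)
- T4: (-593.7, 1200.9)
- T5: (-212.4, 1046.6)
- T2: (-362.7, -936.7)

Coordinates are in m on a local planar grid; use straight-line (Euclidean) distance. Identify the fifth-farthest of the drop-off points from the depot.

T1

Distances from the depot ((-17.6, 129.9)):
T3: 1365.2 m
T4: 1216.1 m
T2: 1121.0 m
T5: 937.2 m
T1: 846.7 m
The fifth-farthest is T1 at 846.7 m.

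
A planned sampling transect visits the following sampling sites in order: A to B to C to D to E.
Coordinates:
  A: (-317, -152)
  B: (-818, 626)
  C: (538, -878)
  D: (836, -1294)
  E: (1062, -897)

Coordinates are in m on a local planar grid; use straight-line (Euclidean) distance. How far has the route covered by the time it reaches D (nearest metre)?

Leg distances:
A→B: 925.4 m  (cumulative 925.4 m)
B→C: 2025.0 m  (cumulative 2950.4 m)
C→D: 511.7 m  (cumulative 3462.1 m)
Cumulative distance at D ≈ 3462 m.

3462 m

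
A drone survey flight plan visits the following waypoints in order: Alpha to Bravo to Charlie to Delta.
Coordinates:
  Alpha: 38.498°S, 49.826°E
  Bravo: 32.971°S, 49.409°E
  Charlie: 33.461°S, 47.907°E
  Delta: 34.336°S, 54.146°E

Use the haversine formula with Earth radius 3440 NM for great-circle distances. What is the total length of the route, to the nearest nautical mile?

729 NM

Leg distances:
Alpha→Bravo: 332.5 NM  (cumulative 332.5 NM)
Bravo→Charlie: 81.0 NM  (cumulative 413.4 NM)
Charlie→Delta: 315.3 NM  (cumulative 728.7 NM)
Total route length ≈ 729 NM.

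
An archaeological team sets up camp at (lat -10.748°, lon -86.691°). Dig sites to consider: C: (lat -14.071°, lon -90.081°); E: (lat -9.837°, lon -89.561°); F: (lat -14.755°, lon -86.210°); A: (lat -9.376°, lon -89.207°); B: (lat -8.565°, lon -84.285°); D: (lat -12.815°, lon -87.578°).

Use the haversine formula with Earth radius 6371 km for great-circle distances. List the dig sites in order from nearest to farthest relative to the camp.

Distance from the camp at (lat -10.748°, lon -86.691°) to each:
D (lat -12.815°, lon -87.578°): 249.3 km
A (lat -9.376°, lon -89.207°): 314.9 km
E (lat -9.837°, lon -89.561°): 329.9 km
B (lat -8.565°, lon -84.285°): 358.4 km
F (lat -14.755°, lon -86.210°): 448.6 km
C (lat -14.071°, lon -90.081°): 521.6 km

D, A, E, B, F, C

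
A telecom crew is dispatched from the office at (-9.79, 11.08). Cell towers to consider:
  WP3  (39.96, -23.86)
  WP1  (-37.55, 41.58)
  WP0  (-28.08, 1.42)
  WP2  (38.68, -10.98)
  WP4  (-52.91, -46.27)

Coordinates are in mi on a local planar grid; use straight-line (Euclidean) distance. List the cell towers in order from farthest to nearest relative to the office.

WP4, WP3, WP2, WP1, WP0

Distance from the office at (-9.79, 11.08) to each:
WP4 (-52.91, -46.27): 71.8 mi
WP3 (39.96, -23.86): 60.8 mi
WP2 (38.68, -10.98): 53.3 mi
WP1 (-37.55, 41.58): 41.2 mi
WP0 (-28.08, 1.42): 20.7 mi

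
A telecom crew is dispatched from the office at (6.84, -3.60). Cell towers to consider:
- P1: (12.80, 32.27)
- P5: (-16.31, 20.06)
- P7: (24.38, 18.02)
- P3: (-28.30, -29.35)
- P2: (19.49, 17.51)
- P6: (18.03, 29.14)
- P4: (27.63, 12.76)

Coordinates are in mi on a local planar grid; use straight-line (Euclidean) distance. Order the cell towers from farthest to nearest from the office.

Distance from the office at (6.84, -3.60) to each:
P3 (-28.30, -29.35): 43.6 mi
P1 (12.80, 32.27): 36.4 mi
P6 (18.03, 29.14): 34.6 mi
P5 (-16.31, 20.06): 33.1 mi
P7 (24.38, 18.02): 27.8 mi
P4 (27.63, 12.76): 26.5 mi
P2 (19.49, 17.51): 24.6 mi

P3, P1, P6, P5, P7, P4, P2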